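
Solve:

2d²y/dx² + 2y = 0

Characteristic equation: 2r² + 2 = 0
Divide by 2: r² + 1 = 0
Roots: r = ±i (complex conjugates)
General solution: y = C₁cos(x) + C₂sin(x)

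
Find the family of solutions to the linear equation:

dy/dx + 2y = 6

Using integrating factor method:

General solution: y = 3 + Ce^(-2x)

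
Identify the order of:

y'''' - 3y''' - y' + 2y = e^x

The order is 4 (highest derivative is of order 4).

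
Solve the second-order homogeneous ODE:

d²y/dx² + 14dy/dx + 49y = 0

Characteristic equation: r² + 14r + 49 = 0
Factored: (r + 7)² = 0
Repeated root: r = -7
General solution: y = (C₁ + C₂x)e^(-7x)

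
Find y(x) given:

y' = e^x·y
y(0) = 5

General solution: y = Ce^(e^x)
Applying IC y(0) = 5:
Particular solution: y = 5e^(e^x - 1)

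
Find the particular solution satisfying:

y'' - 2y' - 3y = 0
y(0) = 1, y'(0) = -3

General solution: y = C₁e^(3x) + C₂e^(-x)
Applying ICs: C₁ = -1/2, C₂ = 3/2
Particular solution: y = -(1/2)e^(3x) + (3/2)e^(-x)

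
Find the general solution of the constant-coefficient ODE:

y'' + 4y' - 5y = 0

Characteristic equation: r² + 4r - 5 = 0
Roots: r = 1, -5 (distinct real)
General solution: y = C₁e^x + C₂e^(-5x)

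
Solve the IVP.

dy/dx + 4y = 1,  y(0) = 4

General solution: y = 1/4 + Ce^(-4x)
Applying y(0) = 4: C = 4 - 1/4 = 15/4
Particular solution: y = 1/4 + (15/4)e^(-4x)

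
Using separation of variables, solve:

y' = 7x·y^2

Separating variables and integrating:
-1/y = 7x^2/2 + C

General solution: y^-1 = (-7/2)x^2 + C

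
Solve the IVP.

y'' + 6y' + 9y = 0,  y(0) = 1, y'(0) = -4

General solution: y = (C₁ + C₂x)e^(-3x)
Repeated root r = -3
Applying ICs: C₁ = 1, C₂ = -1
Particular solution: y = (1 - x)e^(-3x)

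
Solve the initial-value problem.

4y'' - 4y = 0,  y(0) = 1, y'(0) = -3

General solution: y = C₁e^x + C₂e^(-x)
Applying ICs: C₁ = -1, C₂ = 2
Particular solution: y = -e^x + 2e^(-x)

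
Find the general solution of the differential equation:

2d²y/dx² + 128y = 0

Characteristic equation: 2r² + 128 = 0
Divide by 2: r² + 64 = 0
Roots: r = ±8i (complex conjugates)
General solution: y = C₁cos(8x) + C₂sin(8x)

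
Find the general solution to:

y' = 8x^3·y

Separating variables and integrating:
ln|y| = 2x^4 + C

General solution: y = Ce^(2x^4)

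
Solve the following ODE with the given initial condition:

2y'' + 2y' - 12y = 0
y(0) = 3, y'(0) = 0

General solution: y = C₁e^(2x) + C₂e^(-3x)
Applying ICs: C₁ = 9/5, C₂ = 6/5
Particular solution: y = (9/5)e^(2x) + (6/5)e^(-3x)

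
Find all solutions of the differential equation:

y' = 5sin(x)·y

Separating variables and integrating:
ln|y| = -5cos(x) + C

General solution: y = Ce^(-5cos(x))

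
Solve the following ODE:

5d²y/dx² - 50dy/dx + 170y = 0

Characteristic equation: 5r² - 50r + 170 = 0
Divide by 5: r² - 10r + 34 = 0
Roots: r = 5 ± 3i (complex conjugates)
General solution: y = e^(5x)(C₁cos(3x) + C₂sin(3x))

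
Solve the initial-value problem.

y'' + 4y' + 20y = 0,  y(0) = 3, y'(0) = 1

General solution: y = e^(-2x)(C₁cos(4x) + C₂sin(4x))
Complex roots r = -2 ± 4i
Applying ICs: C₁ = 3, C₂ = 7/4
Particular solution: y = e^(-2x)(3cos(4x) + (7/4)sin(4x))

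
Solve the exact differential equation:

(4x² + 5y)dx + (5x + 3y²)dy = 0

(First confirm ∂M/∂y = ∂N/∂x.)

Verify exactness: ∂M/∂y = ∂N/∂x ✓
Find F(x,y) such that ∂F/∂x = M, ∂F/∂y = N
Solution: 4x³/3 + 5xy + y³ = C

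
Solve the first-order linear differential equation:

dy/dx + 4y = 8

Using integrating factor method:

General solution: y = 2 + Ce^(-4x)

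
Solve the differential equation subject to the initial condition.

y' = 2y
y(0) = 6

General solution: y = Ce^(2x)
Applying IC y(0) = 6:
Particular solution: y = 6e^(2x)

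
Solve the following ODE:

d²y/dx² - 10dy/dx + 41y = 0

Characteristic equation: r² - 10r + 41 = 0
Roots: r = 5 ± 4i (complex conjugates)
General solution: y = e^(5x)(C₁cos(4x) + C₂sin(4x))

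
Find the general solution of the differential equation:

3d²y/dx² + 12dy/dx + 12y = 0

Characteristic equation: 3r² + 12r + 12 = 0
Divide by 3: r² + 4r + 4 = 0
Factored: (r + 2)² = 0
Repeated root: r = -2
General solution: y = (C₁ + C₂x)e^(-2x)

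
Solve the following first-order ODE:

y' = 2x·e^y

Separating variables and integrating:
-e^(-y) = x² + C

General solution: y = -ln(C - x²)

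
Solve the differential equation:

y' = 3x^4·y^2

Separating variables and integrating:
-1/y = 3x^5/5 + C

General solution: y^-1 = (-3/5)x^5 + C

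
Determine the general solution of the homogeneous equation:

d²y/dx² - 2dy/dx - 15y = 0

Characteristic equation: r² - 2r - 15 = 0
Roots: r = 5, -3 (distinct real)
General solution: y = C₁e^(5x) + C₂e^(-3x)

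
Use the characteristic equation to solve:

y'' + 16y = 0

Characteristic equation: r² + 16 = 0
Roots: r = ±4i (complex conjugates)
General solution: y = C₁cos(4x) + C₂sin(4x)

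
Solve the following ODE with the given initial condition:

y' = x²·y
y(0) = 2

General solution: y = Ce^(x³/3)
Applying IC y(0) = 2:
Particular solution: y = 2e^(x³/3)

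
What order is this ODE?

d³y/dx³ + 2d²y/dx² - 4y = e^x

The order is 3 (highest derivative is of order 3).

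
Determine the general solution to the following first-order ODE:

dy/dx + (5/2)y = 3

Using integrating factor method:

General solution: y = 6/5 + Ce^(-5x/2)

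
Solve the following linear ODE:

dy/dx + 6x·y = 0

Using integrating factor method:

General solution: y = Ce^(-3x^2)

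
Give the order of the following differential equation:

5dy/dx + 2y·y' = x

The order is 1 (highest derivative is of order 1).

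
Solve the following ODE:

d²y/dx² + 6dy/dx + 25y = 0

Characteristic equation: r² + 6r + 25 = 0
Roots: r = -3 ± 4i (complex conjugates)
General solution: y = e^(-3x)(C₁cos(4x) + C₂sin(4x))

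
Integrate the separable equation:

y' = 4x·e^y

Separating variables and integrating:
-e^(-y) = 2x² + C

General solution: y = -ln(C - 2x²)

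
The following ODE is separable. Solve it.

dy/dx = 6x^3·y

Separating variables and integrating:
ln|y| = 3x^4/2 + C

General solution: y = Ce^(3x^4/2)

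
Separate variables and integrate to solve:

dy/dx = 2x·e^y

Separating variables and integrating:
-e^(-y) = x² + C

General solution: y = -ln(C - x²)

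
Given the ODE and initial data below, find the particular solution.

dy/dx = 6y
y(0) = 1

General solution: y = Ce^(6x)
Applying IC y(0) = 1:
Particular solution: y = e^(6x)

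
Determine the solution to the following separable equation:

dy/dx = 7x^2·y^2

Separating variables and integrating:
-1/y = 7x^3/3 + C

General solution: y^-1 = (-7/3)x^3 + C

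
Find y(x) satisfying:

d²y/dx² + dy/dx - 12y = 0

Characteristic equation: r² + r - 12 = 0
Roots: r = 3, -4 (distinct real)
General solution: y = C₁e^(3x) + C₂e^(-4x)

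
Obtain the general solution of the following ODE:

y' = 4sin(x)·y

Separating variables and integrating:
ln|y| = -4cos(x) + C

General solution: y = Ce^(-4cos(x))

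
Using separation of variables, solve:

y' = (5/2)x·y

Separating variables and integrating:
ln|y| = 5x^2/4 + C

General solution: y = Ce^(5x^2/4)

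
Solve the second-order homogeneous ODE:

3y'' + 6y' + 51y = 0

Characteristic equation: 3r² + 6r + 51 = 0
Divide by 3: r² + 2r + 17 = 0
Roots: r = -1 ± 4i (complex conjugates)
General solution: y = e^(-x)(C₁cos(4x) + C₂sin(4x))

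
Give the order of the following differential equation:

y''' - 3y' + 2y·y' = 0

The order is 3 (highest derivative is of order 3).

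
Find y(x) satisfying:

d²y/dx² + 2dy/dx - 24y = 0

Characteristic equation: r² + 2r - 24 = 0
Roots: r = 4, -6 (distinct real)
General solution: y = C₁e^(4x) + C₂e^(-6x)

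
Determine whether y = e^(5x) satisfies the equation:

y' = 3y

Verification:
y = e^(5x)
y' = 5e^(5x)
But 3y = 3e^(5x)
y' ≠ 3y — the derivative does not match

No, it is not a solution.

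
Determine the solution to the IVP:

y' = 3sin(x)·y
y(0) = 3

General solution: y = Ce^(-3cos(x))
Applying IC y(0) = 3:
Particular solution: y = 3e^(3(1-cos(x)))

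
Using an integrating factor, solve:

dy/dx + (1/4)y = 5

Using integrating factor method:

General solution: y = 20 + Ce^(-x/4)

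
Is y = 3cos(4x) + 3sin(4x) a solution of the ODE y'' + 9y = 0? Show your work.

Verification:
y'' = -48cos(4x) - 48sin(4x)
y'' + 9y ≠ 0 (frequency mismatch: got 16 instead of 9)

No, it is not a solution.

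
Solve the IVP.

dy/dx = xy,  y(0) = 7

General solution: y = Ce^(x²/2)
Applying IC y(0) = 7:
Particular solution: y = 7e^(x²/2)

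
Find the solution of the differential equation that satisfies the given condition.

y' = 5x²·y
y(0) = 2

General solution: y = Ce^(5x³/3)
Applying IC y(0) = 2:
Particular solution: y = 2e^(5x³/3)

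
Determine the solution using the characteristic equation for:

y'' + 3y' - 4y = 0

Characteristic equation: r² + 3r - 4 = 0
Roots: r = 1, -4 (distinct real)
General solution: y = C₁e^x + C₂e^(-4x)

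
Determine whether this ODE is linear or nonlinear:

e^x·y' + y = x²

Linear (y and its derivatives appear to the first power only, no products of y terms)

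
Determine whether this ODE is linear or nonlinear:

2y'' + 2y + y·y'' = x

Nonlinear (y·y'' term)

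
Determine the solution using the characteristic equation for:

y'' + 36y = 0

Characteristic equation: r² + 36 = 0
Roots: r = ±6i (complex conjugates)
General solution: y = C₁cos(6x) + C₂sin(6x)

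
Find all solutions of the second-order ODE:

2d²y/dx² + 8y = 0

Characteristic equation: 2r² + 8 = 0
Divide by 2: r² + 4 = 0
Roots: r = ±2i (complex conjugates)
General solution: y = C₁cos(2x) + C₂sin(2x)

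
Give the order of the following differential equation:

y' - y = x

The order is 1 (highest derivative is of order 1).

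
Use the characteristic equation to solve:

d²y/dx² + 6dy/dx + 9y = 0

Characteristic equation: r² + 6r + 9 = 0
Factored: (r + 3)² = 0
Repeated root: r = -3
General solution: y = (C₁ + C₂x)e^(-3x)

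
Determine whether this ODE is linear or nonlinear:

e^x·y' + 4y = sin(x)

Linear (y and its derivatives appear to the first power only, no products of y terms)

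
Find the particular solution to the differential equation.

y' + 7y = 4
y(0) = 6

General solution: y = 4/7 + Ce^(-7x)
Applying y(0) = 6: C = 6 - 4/7 = 38/7
Particular solution: y = 4/7 + (38/7)e^(-7x)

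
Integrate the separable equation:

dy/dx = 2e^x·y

Separating variables and integrating:
ln|y| = 2e^x + C

General solution: y = Ce^(2e^x)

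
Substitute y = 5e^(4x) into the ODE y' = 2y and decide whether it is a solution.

Verification:
y = 5e^(4x)
y' = 20e^(4x)
But 2y = 10e^(4x)
y' ≠ 2y — the derivative does not match

No, it is not a solution.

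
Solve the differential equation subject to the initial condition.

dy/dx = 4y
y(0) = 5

General solution: y = Ce^(4x)
Applying IC y(0) = 5:
Particular solution: y = 5e^(4x)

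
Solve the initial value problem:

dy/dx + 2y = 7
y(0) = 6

General solution: y = 7/2 + Ce^(-2x)
Applying y(0) = 6: C = 6 - 7/2 = 5/2
Particular solution: y = 7/2 + (5/2)e^(-2x)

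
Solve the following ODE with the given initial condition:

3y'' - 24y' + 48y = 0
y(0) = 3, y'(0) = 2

General solution: y = (C₁ + C₂x)e^(4x)
Repeated root r = 4
Applying ICs: C₁ = 3, C₂ = -10
Particular solution: y = (3 - 10x)e^(4x)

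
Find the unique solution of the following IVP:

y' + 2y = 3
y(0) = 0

General solution: y = 3/2 + Ce^(-2x)
Applying y(0) = 0: C = 0 - 3/2 = -3/2
Particular solution: y = 3/2 - (3/2)e^(-2x)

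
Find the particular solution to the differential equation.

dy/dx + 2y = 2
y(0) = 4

General solution: y = 1 + Ce^(-2x)
Applying y(0) = 4: C = 4 - 1 = 3
Particular solution: y = 1 + 3e^(-2x)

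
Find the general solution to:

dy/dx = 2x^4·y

Separating variables and integrating:
ln|y| = 2x^5/5 + C

General solution: y = Ce^(2x^5/5)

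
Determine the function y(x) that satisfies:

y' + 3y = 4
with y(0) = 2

General solution: y = 4/3 + Ce^(-3x)
Applying y(0) = 2: C = 2 - 4/3 = 2/3
Particular solution: y = 4/3 + (2/3)e^(-3x)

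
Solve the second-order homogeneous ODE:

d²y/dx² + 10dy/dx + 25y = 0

Characteristic equation: r² + 10r + 25 = 0
Factored: (r + 5)² = 0
Repeated root: r = -5
General solution: y = (C₁ + C₂x)e^(-5x)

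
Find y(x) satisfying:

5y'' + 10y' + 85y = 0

Characteristic equation: 5r² + 10r + 85 = 0
Divide by 5: r² + 2r + 17 = 0
Roots: r = -1 ± 4i (complex conjugates)
General solution: y = e^(-x)(C₁cos(4x) + C₂sin(4x))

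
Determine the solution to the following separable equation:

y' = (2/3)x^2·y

Separating variables and integrating:
ln|y| = 2x^3/9 + C

General solution: y = Ce^(2x^3/9)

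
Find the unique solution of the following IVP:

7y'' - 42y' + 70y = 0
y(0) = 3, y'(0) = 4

General solution: y = e^(3x)(C₁cos(x) + C₂sin(x))
Complex roots r = 3 ± i
Applying ICs: C₁ = 3, C₂ = -5
Particular solution: y = e^(3x)(3cos(x) - 5sin(x))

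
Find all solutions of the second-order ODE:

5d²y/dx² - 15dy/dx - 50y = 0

Characteristic equation: 5r² - 15r - 50 = 0
Divide by 5: r² - 3r - 10 = 0
Roots: r = 5, -2 (distinct real)
General solution: y = C₁e^(5x) + C₂e^(-2x)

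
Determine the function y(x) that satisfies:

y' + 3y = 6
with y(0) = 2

General solution: y = 2 + Ce^(-3x)
Applying y(0) = 2: C = 2 - 2 = 0
Particular solution: y = 2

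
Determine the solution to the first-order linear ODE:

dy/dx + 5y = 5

Using integrating factor method:

General solution: y = 1 + Ce^(-5x)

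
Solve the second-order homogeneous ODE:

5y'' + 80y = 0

Characteristic equation: 5r² + 80 = 0
Divide by 5: r² + 16 = 0
Roots: r = ±4i (complex conjugates)
General solution: y = C₁cos(4x) + C₂sin(4x)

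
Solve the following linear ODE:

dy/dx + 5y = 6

Using integrating factor method:

General solution: y = 6/5 + Ce^(-5x)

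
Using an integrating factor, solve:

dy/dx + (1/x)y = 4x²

Using integrating factor method:

General solution: y = x^3 + C/x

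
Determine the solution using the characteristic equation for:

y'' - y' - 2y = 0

Characteristic equation: r² - r - 2 = 0
Roots: r = 2, -1 (distinct real)
General solution: y = C₁e^(2x) + C₂e^(-x)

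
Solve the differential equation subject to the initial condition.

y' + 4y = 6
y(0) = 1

General solution: y = 3/2 + Ce^(-4x)
Applying y(0) = 1: C = 1 - 3/2 = -1/2
Particular solution: y = 3/2 - (1/2)e^(-4x)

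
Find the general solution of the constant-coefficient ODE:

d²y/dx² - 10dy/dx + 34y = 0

Characteristic equation: r² - 10r + 34 = 0
Roots: r = 5 ± 3i (complex conjugates)
General solution: y = e^(5x)(C₁cos(3x) + C₂sin(3x))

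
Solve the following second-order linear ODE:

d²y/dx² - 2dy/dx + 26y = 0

Characteristic equation: r² - 2r + 26 = 0
Roots: r = 1 ± 5i (complex conjugates)
General solution: y = e^x(C₁cos(5x) + C₂sin(5x))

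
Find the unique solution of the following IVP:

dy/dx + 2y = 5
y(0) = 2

General solution: y = 5/2 + Ce^(-2x)
Applying y(0) = 2: C = 2 - 5/2 = -1/2
Particular solution: y = 5/2 - (1/2)e^(-2x)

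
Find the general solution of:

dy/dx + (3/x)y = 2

Using integrating factor method:

General solution: y = (1/2)x + Cx^(-3)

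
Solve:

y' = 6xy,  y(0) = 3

General solution: y = Ce^(3x²)
Applying IC y(0) = 3:
Particular solution: y = 3e^(3x²)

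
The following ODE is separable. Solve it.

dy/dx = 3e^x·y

Separating variables and integrating:
ln|y| = 3e^x + C

General solution: y = Ce^(3e^x)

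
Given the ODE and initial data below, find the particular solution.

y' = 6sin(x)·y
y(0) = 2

General solution: y = Ce^(-6cos(x))
Applying IC y(0) = 2:
Particular solution: y = 2e^(6(1-cos(x)))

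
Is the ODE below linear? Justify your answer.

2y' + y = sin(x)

Yes. Linear (y and its derivatives appear to the first power only, no products of y terms)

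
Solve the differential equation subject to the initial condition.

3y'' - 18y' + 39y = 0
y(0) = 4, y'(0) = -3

General solution: y = e^(3x)(C₁cos(2x) + C₂sin(2x))
Complex roots r = 3 ± 2i
Applying ICs: C₁ = 4, C₂ = -15/2
Particular solution: y = e^(3x)(4cos(2x) - (15/2)sin(2x))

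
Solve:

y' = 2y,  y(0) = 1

General solution: y = Ce^(2x)
Applying IC y(0) = 1:
Particular solution: y = e^(2x)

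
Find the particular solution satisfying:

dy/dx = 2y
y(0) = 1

General solution: y = Ce^(2x)
Applying IC y(0) = 1:
Particular solution: y = e^(2x)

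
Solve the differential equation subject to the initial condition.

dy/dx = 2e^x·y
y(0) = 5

General solution: y = Ce^(2e^x)
Applying IC y(0) = 5:
Particular solution: y = 5e^(2(e^x - 1))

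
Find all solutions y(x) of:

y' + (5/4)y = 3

Using integrating factor method:

General solution: y = 12/5 + Ce^(-5x/4)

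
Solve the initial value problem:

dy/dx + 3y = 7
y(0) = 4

General solution: y = 7/3 + Ce^(-3x)
Applying y(0) = 4: C = 4 - 7/3 = 5/3
Particular solution: y = 7/3 + (5/3)e^(-3x)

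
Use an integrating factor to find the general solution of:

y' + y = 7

Using integrating factor method:

General solution: y = 7 + Ce^(-x)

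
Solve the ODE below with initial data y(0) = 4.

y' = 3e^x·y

General solution: y = Ce^(3e^x)
Applying IC y(0) = 4:
Particular solution: y = 4e^(3(e^x - 1))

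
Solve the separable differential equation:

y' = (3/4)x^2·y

Separating variables and integrating:
ln|y| = x^3/4 + C

General solution: y = Ce^(x^3/4)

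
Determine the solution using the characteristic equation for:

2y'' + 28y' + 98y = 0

Characteristic equation: 2r² + 28r + 98 = 0
Divide by 2: r² + 14r + 49 = 0
Factored: (r + 7)² = 0
Repeated root: r = -7
General solution: y = (C₁ + C₂x)e^(-7x)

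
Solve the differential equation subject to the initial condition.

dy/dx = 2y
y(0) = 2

General solution: y = Ce^(2x)
Applying IC y(0) = 2:
Particular solution: y = 2e^(2x)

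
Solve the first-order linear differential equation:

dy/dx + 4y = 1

Using integrating factor method:

General solution: y = 1/4 + Ce^(-4x)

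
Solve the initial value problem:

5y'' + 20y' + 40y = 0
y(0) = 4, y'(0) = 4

General solution: y = e^(-2x)(C₁cos(2x) + C₂sin(2x))
Complex roots r = -2 ± 2i
Applying ICs: C₁ = 4, C₂ = 6
Particular solution: y = e^(-2x)(4cos(2x) + 6sin(2x))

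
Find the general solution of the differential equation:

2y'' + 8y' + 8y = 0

Characteristic equation: 2r² + 8r + 8 = 0
Divide by 2: r² + 4r + 4 = 0
Factored: (r + 2)² = 0
Repeated root: r = -2
General solution: y = (C₁ + C₂x)e^(-2x)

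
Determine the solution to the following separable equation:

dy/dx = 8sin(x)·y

Separating variables and integrating:
ln|y| = -8cos(x) + C

General solution: y = Ce^(-8cos(x))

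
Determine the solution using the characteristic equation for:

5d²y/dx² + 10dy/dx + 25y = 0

Characteristic equation: 5r² + 10r + 25 = 0
Divide by 5: r² + 2r + 5 = 0
Roots: r = -1 ± 2i (complex conjugates)
General solution: y = e^(-x)(C₁cos(2x) + C₂sin(2x))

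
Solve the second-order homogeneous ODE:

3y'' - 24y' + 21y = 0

Characteristic equation: 3r² - 24r + 21 = 0
Divide by 3: r² - 8r + 7 = 0
Roots: r = 7, 1 (distinct real)
General solution: y = C₁e^(7x) + C₂e^x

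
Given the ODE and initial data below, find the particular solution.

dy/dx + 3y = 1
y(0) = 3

General solution: y = 1/3 + Ce^(-3x)
Applying y(0) = 3: C = 3 - 1/3 = 8/3
Particular solution: y = 1/3 + (8/3)e^(-3x)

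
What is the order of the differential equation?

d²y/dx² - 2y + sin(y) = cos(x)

The order is 2 (highest derivative is of order 2).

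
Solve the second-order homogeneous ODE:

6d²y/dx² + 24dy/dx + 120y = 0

Characteristic equation: 6r² + 24r + 120 = 0
Divide by 6: r² + 4r + 20 = 0
Roots: r = -2 ± 4i (complex conjugates)
General solution: y = e^(-2x)(C₁cos(4x) + C₂sin(4x))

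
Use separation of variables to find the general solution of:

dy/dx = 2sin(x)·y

Separating variables and integrating:
ln|y| = -2cos(x) + C

General solution: y = Ce^(-2cos(x))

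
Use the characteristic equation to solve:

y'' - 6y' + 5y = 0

Characteristic equation: r² - 6r + 5 = 0
Roots: r = 5, 1 (distinct real)
General solution: y = C₁e^(5x) + C₂e^x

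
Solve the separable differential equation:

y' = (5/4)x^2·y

Separating variables and integrating:
ln|y| = 5x^3/12 + C

General solution: y = Ce^(5x^3/12)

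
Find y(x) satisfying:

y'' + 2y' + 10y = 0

Characteristic equation: r² + 2r + 10 = 0
Roots: r = -1 ± 3i (complex conjugates)
General solution: y = e^(-x)(C₁cos(3x) + C₂sin(3x))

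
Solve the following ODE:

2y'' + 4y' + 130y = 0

Characteristic equation: 2r² + 4r + 130 = 0
Divide by 2: r² + 2r + 65 = 0
Roots: r = -1 ± 8i (complex conjugates)
General solution: y = e^(-x)(C₁cos(8x) + C₂sin(8x))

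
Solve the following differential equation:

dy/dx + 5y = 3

Using integrating factor method:

General solution: y = 3/5 + Ce^(-5x)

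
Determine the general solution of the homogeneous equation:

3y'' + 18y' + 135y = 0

Characteristic equation: 3r² + 18r + 135 = 0
Divide by 3: r² + 6r + 45 = 0
Roots: r = -3 ± 6i (complex conjugates)
General solution: y = e^(-3x)(C₁cos(6x) + C₂sin(6x))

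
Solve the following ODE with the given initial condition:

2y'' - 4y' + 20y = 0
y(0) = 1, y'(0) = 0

General solution: y = e^x(C₁cos(3x) + C₂sin(3x))
Complex roots r = 1 ± 3i
Applying ICs: C₁ = 1, C₂ = -1/3
Particular solution: y = e^x(cos(3x) - (1/3)sin(3x))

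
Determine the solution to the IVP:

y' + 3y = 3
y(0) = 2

General solution: y = 1 + Ce^(-3x)
Applying y(0) = 2: C = 2 - 1 = 1
Particular solution: y = 1 + e^(-3x)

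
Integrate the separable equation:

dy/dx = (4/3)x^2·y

Separating variables and integrating:
ln|y| = 4x^3/9 + C

General solution: y = Ce^(4x^3/9)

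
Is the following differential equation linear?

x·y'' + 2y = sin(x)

Yes. Linear (y and its derivatives appear to the first power only, no products of y terms)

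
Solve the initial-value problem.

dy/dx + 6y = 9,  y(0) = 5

General solution: y = 3/2 + Ce^(-6x)
Applying y(0) = 5: C = 5 - 3/2 = 7/2
Particular solution: y = 3/2 + (7/2)e^(-6x)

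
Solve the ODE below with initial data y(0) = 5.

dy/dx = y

General solution: y = Ce^x
Applying IC y(0) = 5:
Particular solution: y = 5e^x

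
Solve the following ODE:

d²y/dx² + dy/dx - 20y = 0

Characteristic equation: r² + r - 20 = 0
Roots: r = 4, -5 (distinct real)
General solution: y = C₁e^(4x) + C₂e^(-5x)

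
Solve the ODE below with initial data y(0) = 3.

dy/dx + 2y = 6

General solution: y = 3 + Ce^(-2x)
Applying y(0) = 3: C = 3 - 3 = 0
Particular solution: y = 3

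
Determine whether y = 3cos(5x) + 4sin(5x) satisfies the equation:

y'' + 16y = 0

Verification:
y'' = -75cos(5x) - 100sin(5x)
y'' + 16y ≠ 0 (frequency mismatch: got 25 instead of 16)

No, it is not a solution.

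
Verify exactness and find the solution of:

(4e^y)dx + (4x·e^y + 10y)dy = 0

Verify exactness: ∂M/∂y = ∂N/∂x ✓
Find F(x,y) such that ∂F/∂x = M, ∂F/∂y = N
Solution: 4x·e^y + 5y² = C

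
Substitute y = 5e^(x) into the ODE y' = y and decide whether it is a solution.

Verification:
y = 5e^(x)
y' = 5e^(x)
y = 5e^(x)
y' = y ✓

Yes, it is a solution.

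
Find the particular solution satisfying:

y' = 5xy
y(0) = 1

General solution: y = Ce^(5x²/2)
Applying IC y(0) = 1:
Particular solution: y = e^(5x²/2)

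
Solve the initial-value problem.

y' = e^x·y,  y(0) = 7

General solution: y = Ce^(e^x)
Applying IC y(0) = 7:
Particular solution: y = 7e^(e^x - 1)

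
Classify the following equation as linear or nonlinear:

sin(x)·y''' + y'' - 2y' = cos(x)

Linear (y and its derivatives appear to the first power only, no products of y terms)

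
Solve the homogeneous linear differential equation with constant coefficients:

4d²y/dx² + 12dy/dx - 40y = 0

Characteristic equation: 4r² + 12r - 40 = 0
Divide by 4: r² + 3r - 10 = 0
Roots: r = 2, -5 (distinct real)
General solution: y = C₁e^(2x) + C₂e^(-5x)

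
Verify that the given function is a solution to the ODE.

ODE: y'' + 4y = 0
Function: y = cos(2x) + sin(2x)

Verification:
y'' = -4cos(2x) - 4sin(2x)
y'' + 4y = 0 ✓

Yes, it is a solution.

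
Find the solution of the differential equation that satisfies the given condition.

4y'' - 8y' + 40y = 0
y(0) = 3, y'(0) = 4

General solution: y = e^x(C₁cos(3x) + C₂sin(3x))
Complex roots r = 1 ± 3i
Applying ICs: C₁ = 3, C₂ = 1/3
Particular solution: y = e^x(3cos(3x) + (1/3)sin(3x))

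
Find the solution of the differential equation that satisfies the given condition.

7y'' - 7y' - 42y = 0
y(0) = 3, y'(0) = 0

General solution: y = C₁e^(3x) + C₂e^(-2x)
Applying ICs: C₁ = 6/5, C₂ = 9/5
Particular solution: y = (6/5)e^(3x) + (9/5)e^(-2x)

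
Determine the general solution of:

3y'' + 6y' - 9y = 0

Characteristic equation: 3r² + 6r - 9 = 0
Divide by 3: r² + 2r - 3 = 0
Roots: r = 1, -3 (distinct real)
General solution: y = C₁e^x + C₂e^(-3x)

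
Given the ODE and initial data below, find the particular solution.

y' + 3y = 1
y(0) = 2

General solution: y = 1/3 + Ce^(-3x)
Applying y(0) = 2: C = 2 - 1/3 = 5/3
Particular solution: y = 1/3 + (5/3)e^(-3x)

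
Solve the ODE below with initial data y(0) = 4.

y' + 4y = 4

General solution: y = 1 + Ce^(-4x)
Applying y(0) = 4: C = 4 - 1 = 3
Particular solution: y = 1 + 3e^(-4x)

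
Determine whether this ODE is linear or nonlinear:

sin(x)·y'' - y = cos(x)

Linear (y and its derivatives appear to the first power only, no products of y terms)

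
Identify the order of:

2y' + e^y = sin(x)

The order is 1 (highest derivative is of order 1).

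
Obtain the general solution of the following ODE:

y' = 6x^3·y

Separating variables and integrating:
ln|y| = 3x^4/2 + C

General solution: y = Ce^(3x^4/2)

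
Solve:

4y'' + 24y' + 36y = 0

Characteristic equation: 4r² + 24r + 36 = 0
Divide by 4: r² + 6r + 9 = 0
Factored: (r + 3)² = 0
Repeated root: r = -3
General solution: y = (C₁ + C₂x)e^(-3x)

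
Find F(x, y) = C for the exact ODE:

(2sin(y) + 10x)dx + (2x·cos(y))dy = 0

Verify exactness: ∂M/∂y = ∂N/∂x ✓
Find F(x,y) such that ∂F/∂x = M, ∂F/∂y = N
Solution: 2x·sin(y) + 5x² = C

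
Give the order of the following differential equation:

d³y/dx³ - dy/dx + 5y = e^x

The order is 3 (highest derivative is of order 3).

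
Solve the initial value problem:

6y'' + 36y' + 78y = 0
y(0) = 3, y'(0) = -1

General solution: y = e^(-3x)(C₁cos(2x) + C₂sin(2x))
Complex roots r = -3 ± 2i
Applying ICs: C₁ = 3, C₂ = 4
Particular solution: y = e^(-3x)(3cos(2x) + 4sin(2x))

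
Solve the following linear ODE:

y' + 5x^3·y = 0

Using integrating factor method:

General solution: y = Ce^(-5x^4/4)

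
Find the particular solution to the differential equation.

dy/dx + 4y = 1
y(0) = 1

General solution: y = 1/4 + Ce^(-4x)
Applying y(0) = 1: C = 1 - 1/4 = 3/4
Particular solution: y = 1/4 + (3/4)e^(-4x)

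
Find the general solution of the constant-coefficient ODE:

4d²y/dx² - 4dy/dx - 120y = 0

Characteristic equation: 4r² - 4r - 120 = 0
Divide by 4: r² - r - 30 = 0
Roots: r = 6, -5 (distinct real)
General solution: y = C₁e^(6x) + C₂e^(-5x)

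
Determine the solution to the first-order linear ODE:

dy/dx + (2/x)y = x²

Using integrating factor method:

General solution: y = (1/5)x^3 + Cx^(-2)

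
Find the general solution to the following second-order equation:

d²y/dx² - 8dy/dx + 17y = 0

Characteristic equation: r² - 8r + 17 = 0
Roots: r = 4 ± i (complex conjugates)
General solution: y = e^(4x)(C₁cos(x) + C₂sin(x))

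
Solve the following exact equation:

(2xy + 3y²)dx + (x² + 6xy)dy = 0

Verify exactness: ∂M/∂y = ∂N/∂x ✓
Find F(x,y) such that ∂F/∂x = M, ∂F/∂y = N
Solution: x²y + 3xy² = C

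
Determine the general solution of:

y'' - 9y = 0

Characteristic equation: r² - 9 = 0
Roots: r = 3, -3 (distinct real)
General solution: y = C₁e^(3x) + C₂e^(-3x)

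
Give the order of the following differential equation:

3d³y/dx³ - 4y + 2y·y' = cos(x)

The order is 3 (highest derivative is of order 3).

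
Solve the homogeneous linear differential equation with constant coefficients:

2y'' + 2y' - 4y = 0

Characteristic equation: 2r² + 2r - 4 = 0
Divide by 2: r² + r - 2 = 0
Roots: r = 1, -2 (distinct real)
General solution: y = C₁e^x + C₂e^(-2x)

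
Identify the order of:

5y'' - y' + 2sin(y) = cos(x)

The order is 2 (highest derivative is of order 2).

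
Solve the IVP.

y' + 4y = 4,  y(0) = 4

General solution: y = 1 + Ce^(-4x)
Applying y(0) = 4: C = 4 - 1 = 3
Particular solution: y = 1 + 3e^(-4x)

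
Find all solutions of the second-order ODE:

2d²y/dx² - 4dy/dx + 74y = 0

Characteristic equation: 2r² - 4r + 74 = 0
Divide by 2: r² - 2r + 37 = 0
Roots: r = 1 ± 6i (complex conjugates)
General solution: y = e^x(C₁cos(6x) + C₂sin(6x))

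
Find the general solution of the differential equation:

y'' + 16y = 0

Characteristic equation: r² + 16 = 0
Roots: r = ±4i (complex conjugates)
General solution: y = C₁cos(4x) + C₂sin(4x)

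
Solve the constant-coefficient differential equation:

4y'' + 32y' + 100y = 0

Characteristic equation: 4r² + 32r + 100 = 0
Divide by 4: r² + 8r + 25 = 0
Roots: r = -4 ± 3i (complex conjugates)
General solution: y = e^(-4x)(C₁cos(3x) + C₂sin(3x))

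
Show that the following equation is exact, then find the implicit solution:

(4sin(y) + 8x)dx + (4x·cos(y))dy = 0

Verify exactness: ∂M/∂y = ∂N/∂x ✓
Find F(x,y) such that ∂F/∂x = M, ∂F/∂y = N
Solution: 4x·sin(y) + 4x² = C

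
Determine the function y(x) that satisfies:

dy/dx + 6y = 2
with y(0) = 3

General solution: y = 1/3 + Ce^(-6x)
Applying y(0) = 3: C = 3 - 1/3 = 8/3
Particular solution: y = 1/3 + (8/3)e^(-6x)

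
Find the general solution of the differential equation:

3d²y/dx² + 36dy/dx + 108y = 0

Characteristic equation: 3r² + 36r + 108 = 0
Divide by 3: r² + 12r + 36 = 0
Factored: (r + 6)² = 0
Repeated root: r = -6
General solution: y = (C₁ + C₂x)e^(-6x)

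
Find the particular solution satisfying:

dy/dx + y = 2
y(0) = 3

General solution: y = 2 + Ce^(-x)
Applying y(0) = 3: C = 3 - 2 = 1
Particular solution: y = 2 + e^(-x)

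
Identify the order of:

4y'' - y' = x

The order is 2 (highest derivative is of order 2).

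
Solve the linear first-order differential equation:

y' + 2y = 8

Using integrating factor method:

General solution: y = 4 + Ce^(-2x)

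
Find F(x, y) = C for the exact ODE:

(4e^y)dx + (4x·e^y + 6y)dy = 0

Verify exactness: ∂M/∂y = ∂N/∂x ✓
Find F(x,y) such that ∂F/∂x = M, ∂F/∂y = N
Solution: 4x·e^y + 3y² = C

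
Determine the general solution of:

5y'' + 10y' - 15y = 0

Characteristic equation: 5r² + 10r - 15 = 0
Divide by 5: r² + 2r - 3 = 0
Roots: r = 1, -3 (distinct real)
General solution: y = C₁e^x + C₂e^(-3x)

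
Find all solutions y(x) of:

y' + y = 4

Using integrating factor method:

General solution: y = 4 + Ce^(-x)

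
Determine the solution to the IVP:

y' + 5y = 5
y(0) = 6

General solution: y = 1 + Ce^(-5x)
Applying y(0) = 6: C = 6 - 1 = 5
Particular solution: y = 1 + 5e^(-5x)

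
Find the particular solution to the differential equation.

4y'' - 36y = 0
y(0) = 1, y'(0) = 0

General solution: y = C₁e^(3x) + C₂e^(-3x)
Applying ICs: C₁ = 1/2, C₂ = 1/2
Particular solution: y = (1/2)e^(3x) + (1/2)e^(-3x)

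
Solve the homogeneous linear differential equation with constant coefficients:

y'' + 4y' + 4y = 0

Characteristic equation: r² + 4r + 4 = 0
Factored: (r + 2)² = 0
Repeated root: r = -2
General solution: y = (C₁ + C₂x)e^(-2x)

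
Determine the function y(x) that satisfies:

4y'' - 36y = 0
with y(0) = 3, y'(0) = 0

General solution: y = C₁e^(3x) + C₂e^(-3x)
Applying ICs: C₁ = 3/2, C₂ = 3/2
Particular solution: y = (3/2)e^(3x) + (3/2)e^(-3x)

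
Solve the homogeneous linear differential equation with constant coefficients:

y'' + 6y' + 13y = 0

Characteristic equation: r² + 6r + 13 = 0
Roots: r = -3 ± 2i (complex conjugates)
General solution: y = e^(-3x)(C₁cos(2x) + C₂sin(2x))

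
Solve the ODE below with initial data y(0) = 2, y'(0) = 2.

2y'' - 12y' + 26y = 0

General solution: y = e^(3x)(C₁cos(2x) + C₂sin(2x))
Complex roots r = 3 ± 2i
Applying ICs: C₁ = 2, C₂ = -2
Particular solution: y = e^(3x)(2cos(2x) - 2sin(2x))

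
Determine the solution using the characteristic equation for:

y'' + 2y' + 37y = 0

Characteristic equation: r² + 2r + 37 = 0
Roots: r = -1 ± 6i (complex conjugates)
General solution: y = e^(-x)(C₁cos(6x) + C₂sin(6x))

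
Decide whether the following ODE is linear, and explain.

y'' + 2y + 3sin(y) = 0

Nonlinear (sin(y) is nonlinear in y)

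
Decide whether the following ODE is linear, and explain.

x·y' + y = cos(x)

Linear (y and its derivatives appear to the first power only, no products of y terms)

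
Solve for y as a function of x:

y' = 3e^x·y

Separating variables and integrating:
ln|y| = 3e^x + C

General solution: y = Ce^(3e^x)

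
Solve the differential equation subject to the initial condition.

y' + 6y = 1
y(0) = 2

General solution: y = 1/6 + Ce^(-6x)
Applying y(0) = 2: C = 2 - 1/6 = 11/6
Particular solution: y = 1/6 + (11/6)e^(-6x)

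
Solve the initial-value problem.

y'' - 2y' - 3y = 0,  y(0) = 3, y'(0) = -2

General solution: y = C₁e^(3x) + C₂e^(-x)
Applying ICs: C₁ = 1/4, C₂ = 11/4
Particular solution: y = (1/4)e^(3x) + (11/4)e^(-x)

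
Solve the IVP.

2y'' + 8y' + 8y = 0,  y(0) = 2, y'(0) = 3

General solution: y = (C₁ + C₂x)e^(-2x)
Repeated root r = -2
Applying ICs: C₁ = 2, C₂ = 7
Particular solution: y = (2 + 7x)e^(-2x)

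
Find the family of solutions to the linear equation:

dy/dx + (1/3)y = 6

Using integrating factor method:

General solution: y = 18 + Ce^(-x/3)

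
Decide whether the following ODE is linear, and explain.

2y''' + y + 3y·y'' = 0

Nonlinear (y·y'' term)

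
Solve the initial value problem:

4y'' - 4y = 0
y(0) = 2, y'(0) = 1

General solution: y = C₁e^x + C₂e^(-x)
Applying ICs: C₁ = 3/2, C₂ = 1/2
Particular solution: y = (3/2)e^x + (1/2)e^(-x)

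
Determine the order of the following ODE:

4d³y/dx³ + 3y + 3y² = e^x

The order is 3 (highest derivative is of order 3).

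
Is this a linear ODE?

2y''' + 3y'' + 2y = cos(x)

Yes. Linear (y and its derivatives appear to the first power only, no products of y terms)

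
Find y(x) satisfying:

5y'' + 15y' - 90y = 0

Characteristic equation: 5r² + 15r - 90 = 0
Divide by 5: r² + 3r - 18 = 0
Roots: r = 3, -6 (distinct real)
General solution: y = C₁e^(3x) + C₂e^(-6x)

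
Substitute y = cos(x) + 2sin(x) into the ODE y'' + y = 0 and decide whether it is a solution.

Verification:
y'' = -cos(x) - 2sin(x)
y'' + y = 0 ✓

Yes, it is a solution.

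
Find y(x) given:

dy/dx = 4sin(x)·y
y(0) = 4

General solution: y = Ce^(-4cos(x))
Applying IC y(0) = 4:
Particular solution: y = 4e^(4(1-cos(x)))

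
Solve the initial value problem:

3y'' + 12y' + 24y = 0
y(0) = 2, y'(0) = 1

General solution: y = e^(-2x)(C₁cos(2x) + C₂sin(2x))
Complex roots r = -2 ± 2i
Applying ICs: C₁ = 2, C₂ = 5/2
Particular solution: y = e^(-2x)(2cos(2x) + (5/2)sin(2x))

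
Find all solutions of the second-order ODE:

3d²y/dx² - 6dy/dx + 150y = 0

Characteristic equation: 3r² - 6r + 150 = 0
Divide by 3: r² - 2r + 50 = 0
Roots: r = 1 ± 7i (complex conjugates)
General solution: y = e^x(C₁cos(7x) + C₂sin(7x))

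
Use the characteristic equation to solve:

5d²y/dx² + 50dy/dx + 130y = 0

Characteristic equation: 5r² + 50r + 130 = 0
Divide by 5: r² + 10r + 26 = 0
Roots: r = -5 ± i (complex conjugates)
General solution: y = e^(-5x)(C₁cos(x) + C₂sin(x))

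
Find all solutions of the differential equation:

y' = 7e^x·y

Separating variables and integrating:
ln|y| = 7e^x + C

General solution: y = Ce^(7e^x)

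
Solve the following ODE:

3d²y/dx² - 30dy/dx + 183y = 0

Characteristic equation: 3r² - 30r + 183 = 0
Divide by 3: r² - 10r + 61 = 0
Roots: r = 5 ± 6i (complex conjugates)
General solution: y = e^(5x)(C₁cos(6x) + C₂sin(6x))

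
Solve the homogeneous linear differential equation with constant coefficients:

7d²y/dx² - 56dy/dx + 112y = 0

Characteristic equation: 7r² - 56r + 112 = 0
Divide by 7: r² - 8r + 16 = 0
Factored: (r - 4)² = 0
Repeated root: r = 4
General solution: y = (C₁ + C₂x)e^(4x)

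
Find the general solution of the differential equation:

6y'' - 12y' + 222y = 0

Characteristic equation: 6r² - 12r + 222 = 0
Divide by 6: r² - 2r + 37 = 0
Roots: r = 1 ± 6i (complex conjugates)
General solution: y = e^x(C₁cos(6x) + C₂sin(6x))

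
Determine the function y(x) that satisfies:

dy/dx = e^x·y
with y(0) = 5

General solution: y = Ce^(e^x)
Applying IC y(0) = 5:
Particular solution: y = 5e^(e^x - 1)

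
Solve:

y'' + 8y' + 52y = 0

Characteristic equation: r² + 8r + 52 = 0
Roots: r = -4 ± 6i (complex conjugates)
General solution: y = e^(-4x)(C₁cos(6x) + C₂sin(6x))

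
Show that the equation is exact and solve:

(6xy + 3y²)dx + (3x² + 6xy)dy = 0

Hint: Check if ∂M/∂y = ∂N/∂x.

Verify exactness: ∂M/∂y = ∂N/∂x ✓
Find F(x,y) such that ∂F/∂x = M, ∂F/∂y = N
Solution: 3x²y + 3xy² = C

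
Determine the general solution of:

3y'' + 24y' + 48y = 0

Characteristic equation: 3r² + 24r + 48 = 0
Divide by 3: r² + 8r + 16 = 0
Factored: (r + 4)² = 0
Repeated root: r = -4
General solution: y = (C₁ + C₂x)e^(-4x)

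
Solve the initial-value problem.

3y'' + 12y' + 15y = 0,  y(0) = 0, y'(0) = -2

General solution: y = e^(-2x)(C₁cos(x) + C₂sin(x))
Complex roots r = -2 ± i
Applying ICs: C₁ = 0, C₂ = -2
Particular solution: y = e^(-2x)(-2sin(x))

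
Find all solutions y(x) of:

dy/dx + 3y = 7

Using integrating factor method:

General solution: y = 7/3 + Ce^(-3x)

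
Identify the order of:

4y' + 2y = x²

The order is 1 (highest derivative is of order 1).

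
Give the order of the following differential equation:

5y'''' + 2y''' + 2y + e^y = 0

The order is 4 (highest derivative is of order 4).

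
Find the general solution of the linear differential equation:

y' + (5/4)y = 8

Using integrating factor method:

General solution: y = 32/5 + Ce^(-5x/4)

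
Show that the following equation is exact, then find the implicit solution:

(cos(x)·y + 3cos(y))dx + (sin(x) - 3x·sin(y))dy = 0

Verify exactness: ∂M/∂y = ∂N/∂x ✓
Find F(x,y) such that ∂F/∂x = M, ∂F/∂y = N
Solution: sin(x)·y + 3x·cos(y) = C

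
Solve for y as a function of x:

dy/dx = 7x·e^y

Separating variables and integrating:
-e^(-y) = 7x²/2 + C

General solution: y = -ln(C - 7x²/2)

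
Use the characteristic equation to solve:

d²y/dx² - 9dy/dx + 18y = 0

Characteristic equation: r² - 9r + 18 = 0
Roots: r = 6, 3 (distinct real)
General solution: y = C₁e^(6x) + C₂e^(3x)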